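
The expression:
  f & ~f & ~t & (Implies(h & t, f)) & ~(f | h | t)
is never true.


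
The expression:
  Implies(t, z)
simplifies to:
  z | ~t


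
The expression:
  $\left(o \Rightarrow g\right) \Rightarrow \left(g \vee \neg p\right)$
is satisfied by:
  {o: True, g: True, p: False}
  {o: True, p: False, g: False}
  {g: True, p: False, o: False}
  {g: False, p: False, o: False}
  {o: True, g: True, p: True}
  {o: True, p: True, g: False}
  {g: True, p: True, o: False}


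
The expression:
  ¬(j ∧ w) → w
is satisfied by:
  {w: True}


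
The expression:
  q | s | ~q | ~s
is always true.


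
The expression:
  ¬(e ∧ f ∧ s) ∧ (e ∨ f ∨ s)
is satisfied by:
  {f: True, e: False, s: False}
  {s: True, e: False, f: False}
  {s: True, e: False, f: True}
  {e: True, s: False, f: False}
  {f: True, e: True, s: False}
  {s: True, e: True, f: False}


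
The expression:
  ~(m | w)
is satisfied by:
  {w: False, m: False}


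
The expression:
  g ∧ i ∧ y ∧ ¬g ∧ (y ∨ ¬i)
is never true.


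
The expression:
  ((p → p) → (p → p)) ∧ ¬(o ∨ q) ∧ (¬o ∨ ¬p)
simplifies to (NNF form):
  ¬o ∧ ¬q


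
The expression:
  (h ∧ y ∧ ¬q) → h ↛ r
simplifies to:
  q ∨ ¬h ∨ ¬r ∨ ¬y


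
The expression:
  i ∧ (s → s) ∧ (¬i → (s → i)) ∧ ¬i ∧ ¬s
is never true.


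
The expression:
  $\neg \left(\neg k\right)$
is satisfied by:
  {k: True}


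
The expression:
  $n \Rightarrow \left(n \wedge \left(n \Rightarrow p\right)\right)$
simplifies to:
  $p \vee \neg n$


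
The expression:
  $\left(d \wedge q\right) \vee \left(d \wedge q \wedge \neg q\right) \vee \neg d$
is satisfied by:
  {q: True, d: False}
  {d: False, q: False}
  {d: True, q: True}


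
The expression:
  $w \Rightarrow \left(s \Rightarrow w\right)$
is always true.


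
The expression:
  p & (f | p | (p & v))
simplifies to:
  p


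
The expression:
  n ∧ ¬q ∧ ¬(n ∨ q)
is never true.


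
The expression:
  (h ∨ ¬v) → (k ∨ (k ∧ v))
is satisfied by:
  {k: True, v: True, h: False}
  {k: True, v: False, h: False}
  {k: True, h: True, v: True}
  {k: True, h: True, v: False}
  {v: True, h: False, k: False}


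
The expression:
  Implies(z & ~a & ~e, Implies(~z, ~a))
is always true.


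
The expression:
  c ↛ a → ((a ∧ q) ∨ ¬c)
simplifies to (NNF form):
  a ∨ ¬c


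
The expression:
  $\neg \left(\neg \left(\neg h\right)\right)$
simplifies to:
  $\neg h$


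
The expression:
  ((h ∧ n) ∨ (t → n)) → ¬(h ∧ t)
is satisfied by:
  {h: False, t: False, n: False}
  {n: True, h: False, t: False}
  {t: True, h: False, n: False}
  {n: True, t: True, h: False}
  {h: True, n: False, t: False}
  {n: True, h: True, t: False}
  {t: True, h: True, n: False}


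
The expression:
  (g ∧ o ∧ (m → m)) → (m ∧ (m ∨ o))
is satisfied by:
  {m: True, g: False, o: False}
  {g: False, o: False, m: False}
  {o: True, m: True, g: False}
  {o: True, g: False, m: False}
  {m: True, g: True, o: False}
  {g: True, m: False, o: False}
  {o: True, g: True, m: True}


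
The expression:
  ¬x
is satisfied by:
  {x: False}


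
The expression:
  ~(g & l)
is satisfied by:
  {l: False, g: False}
  {g: True, l: False}
  {l: True, g: False}


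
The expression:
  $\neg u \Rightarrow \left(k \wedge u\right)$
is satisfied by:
  {u: True}


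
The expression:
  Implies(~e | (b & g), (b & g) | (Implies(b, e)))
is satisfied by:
  {g: True, e: True, b: False}
  {g: True, e: False, b: False}
  {e: True, g: False, b: False}
  {g: False, e: False, b: False}
  {b: True, g: True, e: True}
  {b: True, g: True, e: False}
  {b: True, e: True, g: False}


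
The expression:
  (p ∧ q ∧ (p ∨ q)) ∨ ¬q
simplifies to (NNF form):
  p ∨ ¬q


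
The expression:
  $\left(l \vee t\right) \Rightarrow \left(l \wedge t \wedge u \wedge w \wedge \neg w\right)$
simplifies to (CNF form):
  $\neg l \wedge \neg t$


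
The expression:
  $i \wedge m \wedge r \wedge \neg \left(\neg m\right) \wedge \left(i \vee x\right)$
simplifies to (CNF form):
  $i \wedge m \wedge r$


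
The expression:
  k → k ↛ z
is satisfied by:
  {k: False, z: False}
  {z: True, k: False}
  {k: True, z: False}


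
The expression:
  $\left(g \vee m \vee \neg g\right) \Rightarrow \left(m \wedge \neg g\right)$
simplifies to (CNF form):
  $m \wedge \neg g$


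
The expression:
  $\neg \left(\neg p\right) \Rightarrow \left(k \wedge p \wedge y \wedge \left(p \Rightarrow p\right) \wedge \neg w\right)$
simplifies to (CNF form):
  $\left(k \vee \neg p\right) \wedge \left(y \vee \neg p\right) \wedge \left(\neg p \vee \neg w\right)$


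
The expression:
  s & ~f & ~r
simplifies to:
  s & ~f & ~r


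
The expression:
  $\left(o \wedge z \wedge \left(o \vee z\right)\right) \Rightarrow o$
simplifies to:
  $\text{True}$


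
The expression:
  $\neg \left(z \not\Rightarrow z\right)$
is always true.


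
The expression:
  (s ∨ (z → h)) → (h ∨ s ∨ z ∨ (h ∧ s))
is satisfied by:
  {s: True, z: True, h: True}
  {s: True, z: True, h: False}
  {s: True, h: True, z: False}
  {s: True, h: False, z: False}
  {z: True, h: True, s: False}
  {z: True, h: False, s: False}
  {h: True, z: False, s: False}


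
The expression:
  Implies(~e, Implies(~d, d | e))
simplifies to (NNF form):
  d | e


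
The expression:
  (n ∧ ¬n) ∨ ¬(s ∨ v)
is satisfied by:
  {v: False, s: False}


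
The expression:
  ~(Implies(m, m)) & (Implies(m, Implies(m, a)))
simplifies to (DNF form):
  False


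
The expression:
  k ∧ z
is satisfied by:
  {z: True, k: True}


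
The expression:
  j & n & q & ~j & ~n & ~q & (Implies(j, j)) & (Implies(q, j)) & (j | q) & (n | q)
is never true.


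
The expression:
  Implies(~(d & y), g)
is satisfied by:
  {y: True, g: True, d: True}
  {y: True, g: True, d: False}
  {g: True, d: True, y: False}
  {g: True, d: False, y: False}
  {y: True, d: True, g: False}


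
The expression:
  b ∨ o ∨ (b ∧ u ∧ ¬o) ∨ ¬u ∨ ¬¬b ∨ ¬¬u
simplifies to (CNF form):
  True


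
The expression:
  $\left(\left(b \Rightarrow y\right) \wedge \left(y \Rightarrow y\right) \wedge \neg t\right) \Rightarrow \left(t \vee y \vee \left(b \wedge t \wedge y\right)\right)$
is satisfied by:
  {y: True, b: True, t: True}
  {y: True, b: True, t: False}
  {y: True, t: True, b: False}
  {y: True, t: False, b: False}
  {b: True, t: True, y: False}
  {b: True, t: False, y: False}
  {t: True, b: False, y: False}


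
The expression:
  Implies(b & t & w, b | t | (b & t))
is always true.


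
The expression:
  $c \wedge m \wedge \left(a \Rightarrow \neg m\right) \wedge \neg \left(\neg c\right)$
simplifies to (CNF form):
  $c \wedge m \wedge \neg a$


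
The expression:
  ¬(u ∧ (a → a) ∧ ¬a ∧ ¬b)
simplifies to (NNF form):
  a ∨ b ∨ ¬u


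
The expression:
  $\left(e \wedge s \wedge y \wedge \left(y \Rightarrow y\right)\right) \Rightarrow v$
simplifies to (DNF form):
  $v \vee \neg e \vee \neg s \vee \neg y$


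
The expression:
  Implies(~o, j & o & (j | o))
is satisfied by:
  {o: True}


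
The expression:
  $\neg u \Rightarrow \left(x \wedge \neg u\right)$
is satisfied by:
  {x: True, u: True}
  {x: True, u: False}
  {u: True, x: False}


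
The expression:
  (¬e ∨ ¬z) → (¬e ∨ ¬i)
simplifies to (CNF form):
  z ∨ ¬e ∨ ¬i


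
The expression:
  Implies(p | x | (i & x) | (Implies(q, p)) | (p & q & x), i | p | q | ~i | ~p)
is always true.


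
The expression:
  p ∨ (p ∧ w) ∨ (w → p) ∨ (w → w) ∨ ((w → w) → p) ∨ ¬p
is always true.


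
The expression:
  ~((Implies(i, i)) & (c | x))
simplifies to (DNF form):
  ~c & ~x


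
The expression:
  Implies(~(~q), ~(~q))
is always true.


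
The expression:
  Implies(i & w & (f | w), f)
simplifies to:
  f | ~i | ~w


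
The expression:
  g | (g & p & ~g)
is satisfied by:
  {g: True}


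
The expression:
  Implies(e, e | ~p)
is always true.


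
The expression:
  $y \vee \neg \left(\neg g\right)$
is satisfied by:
  {y: True, g: True}
  {y: True, g: False}
  {g: True, y: False}


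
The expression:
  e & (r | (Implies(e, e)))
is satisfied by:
  {e: True}


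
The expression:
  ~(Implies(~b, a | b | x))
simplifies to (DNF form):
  ~a & ~b & ~x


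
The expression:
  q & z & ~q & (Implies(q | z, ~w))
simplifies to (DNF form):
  False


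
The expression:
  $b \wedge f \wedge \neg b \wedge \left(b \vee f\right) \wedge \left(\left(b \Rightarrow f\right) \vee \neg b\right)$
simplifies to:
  $\text{False}$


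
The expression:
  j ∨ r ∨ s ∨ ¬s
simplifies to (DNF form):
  True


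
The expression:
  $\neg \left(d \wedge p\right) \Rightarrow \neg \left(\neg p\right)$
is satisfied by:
  {p: True}


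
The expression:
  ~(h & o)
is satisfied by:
  {h: False, o: False}
  {o: True, h: False}
  {h: True, o: False}


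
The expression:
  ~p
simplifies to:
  ~p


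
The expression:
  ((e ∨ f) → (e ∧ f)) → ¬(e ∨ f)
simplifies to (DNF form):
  ¬e ∨ ¬f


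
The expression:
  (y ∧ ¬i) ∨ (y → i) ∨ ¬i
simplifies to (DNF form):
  True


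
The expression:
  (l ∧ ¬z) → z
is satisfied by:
  {z: True, l: False}
  {l: False, z: False}
  {l: True, z: True}


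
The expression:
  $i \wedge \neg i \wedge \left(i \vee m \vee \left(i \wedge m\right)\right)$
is never true.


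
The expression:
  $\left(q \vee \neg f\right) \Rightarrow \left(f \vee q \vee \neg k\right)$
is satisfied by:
  {q: True, f: True, k: False}
  {q: True, f: False, k: False}
  {f: True, q: False, k: False}
  {q: False, f: False, k: False}
  {q: True, k: True, f: True}
  {q: True, k: True, f: False}
  {k: True, f: True, q: False}


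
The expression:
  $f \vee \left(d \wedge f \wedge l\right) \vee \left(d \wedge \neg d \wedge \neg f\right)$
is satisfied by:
  {f: True}


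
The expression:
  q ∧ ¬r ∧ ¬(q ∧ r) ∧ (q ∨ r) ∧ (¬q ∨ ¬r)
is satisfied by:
  {q: True, r: False}


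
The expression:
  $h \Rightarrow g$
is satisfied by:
  {g: True, h: False}
  {h: False, g: False}
  {h: True, g: True}


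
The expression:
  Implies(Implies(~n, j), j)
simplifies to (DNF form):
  j | ~n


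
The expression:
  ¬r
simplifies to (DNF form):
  ¬r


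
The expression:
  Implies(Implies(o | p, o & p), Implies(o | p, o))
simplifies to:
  True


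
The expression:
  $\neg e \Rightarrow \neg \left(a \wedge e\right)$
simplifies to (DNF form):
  $\text{True}$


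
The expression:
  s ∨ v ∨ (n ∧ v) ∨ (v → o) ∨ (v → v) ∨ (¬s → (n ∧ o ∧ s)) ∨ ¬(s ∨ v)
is always true.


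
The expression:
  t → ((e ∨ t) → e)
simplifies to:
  e ∨ ¬t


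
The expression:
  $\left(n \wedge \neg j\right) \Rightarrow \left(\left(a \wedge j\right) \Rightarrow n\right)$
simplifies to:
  $\text{True}$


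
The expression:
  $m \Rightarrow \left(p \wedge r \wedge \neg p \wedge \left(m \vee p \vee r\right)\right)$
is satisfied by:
  {m: False}


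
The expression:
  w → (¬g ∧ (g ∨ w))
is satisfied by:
  {w: False, g: False}
  {g: True, w: False}
  {w: True, g: False}


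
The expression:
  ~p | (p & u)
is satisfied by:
  {u: True, p: False}
  {p: False, u: False}
  {p: True, u: True}


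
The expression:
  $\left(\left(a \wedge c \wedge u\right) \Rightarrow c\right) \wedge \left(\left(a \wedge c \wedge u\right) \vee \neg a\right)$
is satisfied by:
  {u: True, c: True, a: False}
  {u: True, c: False, a: False}
  {c: True, u: False, a: False}
  {u: False, c: False, a: False}
  {a: True, u: True, c: True}


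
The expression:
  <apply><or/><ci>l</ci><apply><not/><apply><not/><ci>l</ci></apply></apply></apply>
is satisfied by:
  {l: True}


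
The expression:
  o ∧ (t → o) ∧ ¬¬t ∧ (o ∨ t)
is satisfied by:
  {t: True, o: True}


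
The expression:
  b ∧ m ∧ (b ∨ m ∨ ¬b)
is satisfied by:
  {m: True, b: True}


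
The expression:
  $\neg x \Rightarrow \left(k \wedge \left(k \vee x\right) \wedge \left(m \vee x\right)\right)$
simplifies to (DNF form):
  $x \vee \left(k \wedge m\right)$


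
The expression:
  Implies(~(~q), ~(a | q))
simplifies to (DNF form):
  ~q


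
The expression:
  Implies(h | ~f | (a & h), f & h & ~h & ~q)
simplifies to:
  f & ~h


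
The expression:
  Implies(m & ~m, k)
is always true.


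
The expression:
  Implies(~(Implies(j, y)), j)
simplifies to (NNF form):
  True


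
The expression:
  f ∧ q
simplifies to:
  f ∧ q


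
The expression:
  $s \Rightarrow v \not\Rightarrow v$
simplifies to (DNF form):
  $\neg s$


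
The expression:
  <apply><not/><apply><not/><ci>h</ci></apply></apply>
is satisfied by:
  {h: True}


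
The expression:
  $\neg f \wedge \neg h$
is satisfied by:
  {h: False, f: False}


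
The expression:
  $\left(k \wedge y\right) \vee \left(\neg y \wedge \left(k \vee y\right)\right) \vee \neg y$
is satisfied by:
  {k: True, y: False}
  {y: False, k: False}
  {y: True, k: True}


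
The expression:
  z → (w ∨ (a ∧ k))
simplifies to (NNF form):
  w ∨ (a ∧ k) ∨ ¬z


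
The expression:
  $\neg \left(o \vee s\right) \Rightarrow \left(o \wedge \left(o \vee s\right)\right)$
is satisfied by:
  {o: True, s: True}
  {o: True, s: False}
  {s: True, o: False}


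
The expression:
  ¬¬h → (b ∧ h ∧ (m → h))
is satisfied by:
  {b: True, h: False}
  {h: False, b: False}
  {h: True, b: True}


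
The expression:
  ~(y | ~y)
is never true.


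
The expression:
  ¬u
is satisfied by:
  {u: False}


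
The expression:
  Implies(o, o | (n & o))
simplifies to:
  True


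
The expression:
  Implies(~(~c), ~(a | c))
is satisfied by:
  {c: False}


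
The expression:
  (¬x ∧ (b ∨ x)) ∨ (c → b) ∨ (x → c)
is always true.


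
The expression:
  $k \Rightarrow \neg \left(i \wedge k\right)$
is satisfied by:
  {k: False, i: False}
  {i: True, k: False}
  {k: True, i: False}


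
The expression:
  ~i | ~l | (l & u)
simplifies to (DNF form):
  u | ~i | ~l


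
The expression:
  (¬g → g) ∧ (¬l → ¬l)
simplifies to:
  g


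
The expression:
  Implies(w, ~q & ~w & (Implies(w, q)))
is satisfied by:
  {w: False}


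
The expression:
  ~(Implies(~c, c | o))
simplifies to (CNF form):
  ~c & ~o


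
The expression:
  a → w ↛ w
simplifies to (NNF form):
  ¬a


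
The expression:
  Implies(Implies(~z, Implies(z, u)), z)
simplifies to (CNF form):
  z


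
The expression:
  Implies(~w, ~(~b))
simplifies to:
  b | w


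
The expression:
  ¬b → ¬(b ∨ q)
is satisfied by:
  {b: True, q: False}
  {q: False, b: False}
  {q: True, b: True}


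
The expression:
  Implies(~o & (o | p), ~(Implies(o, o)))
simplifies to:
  o | ~p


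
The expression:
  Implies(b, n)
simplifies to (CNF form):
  n | ~b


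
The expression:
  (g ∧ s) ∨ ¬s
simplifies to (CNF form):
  g ∨ ¬s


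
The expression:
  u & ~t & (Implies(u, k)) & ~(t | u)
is never true.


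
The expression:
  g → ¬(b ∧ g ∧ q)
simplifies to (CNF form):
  ¬b ∨ ¬g ∨ ¬q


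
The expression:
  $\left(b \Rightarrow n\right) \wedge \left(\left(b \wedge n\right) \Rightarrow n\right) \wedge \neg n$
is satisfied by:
  {n: False, b: False}


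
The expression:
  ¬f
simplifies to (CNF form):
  ¬f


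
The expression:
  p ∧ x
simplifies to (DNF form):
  p ∧ x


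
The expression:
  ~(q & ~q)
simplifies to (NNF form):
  True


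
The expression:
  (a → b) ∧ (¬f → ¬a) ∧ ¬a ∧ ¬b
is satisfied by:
  {b: False, a: False}


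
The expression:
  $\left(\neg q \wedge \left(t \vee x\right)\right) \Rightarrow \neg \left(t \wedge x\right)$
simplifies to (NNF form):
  $q \vee \neg t \vee \neg x$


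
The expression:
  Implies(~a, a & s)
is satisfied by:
  {a: True}


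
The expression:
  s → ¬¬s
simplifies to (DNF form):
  True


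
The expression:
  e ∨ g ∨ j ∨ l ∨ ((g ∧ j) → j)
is always true.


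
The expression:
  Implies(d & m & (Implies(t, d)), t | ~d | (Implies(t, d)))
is always true.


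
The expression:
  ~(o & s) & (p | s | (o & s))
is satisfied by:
  {p: True, s: False, o: False}
  {o: True, p: True, s: False}
  {s: True, p: True, o: False}
  {s: True, p: False, o: False}


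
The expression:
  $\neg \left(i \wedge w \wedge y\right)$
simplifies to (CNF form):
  $\neg i \vee \neg w \vee \neg y$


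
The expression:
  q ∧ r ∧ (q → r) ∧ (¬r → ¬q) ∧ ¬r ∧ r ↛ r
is never true.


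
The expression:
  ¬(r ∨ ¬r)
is never true.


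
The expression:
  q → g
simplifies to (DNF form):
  g ∨ ¬q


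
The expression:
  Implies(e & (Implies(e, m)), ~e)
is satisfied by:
  {m: False, e: False}
  {e: True, m: False}
  {m: True, e: False}


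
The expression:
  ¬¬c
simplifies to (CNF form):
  c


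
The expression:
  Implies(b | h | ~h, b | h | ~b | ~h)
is always true.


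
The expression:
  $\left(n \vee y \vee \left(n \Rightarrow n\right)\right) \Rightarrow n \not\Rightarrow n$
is never true.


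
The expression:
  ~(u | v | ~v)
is never true.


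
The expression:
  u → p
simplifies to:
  p ∨ ¬u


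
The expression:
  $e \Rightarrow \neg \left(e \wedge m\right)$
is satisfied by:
  {m: False, e: False}
  {e: True, m: False}
  {m: True, e: False}


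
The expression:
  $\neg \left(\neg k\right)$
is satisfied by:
  {k: True}


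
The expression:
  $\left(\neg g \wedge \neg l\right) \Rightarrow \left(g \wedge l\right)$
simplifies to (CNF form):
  $g \vee l$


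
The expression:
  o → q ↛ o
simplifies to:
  ¬o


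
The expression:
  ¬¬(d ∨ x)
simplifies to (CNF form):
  d ∨ x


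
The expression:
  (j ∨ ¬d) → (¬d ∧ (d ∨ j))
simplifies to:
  (d ∧ ¬j) ∨ (j ∧ ¬d)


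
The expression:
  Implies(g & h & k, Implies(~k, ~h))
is always true.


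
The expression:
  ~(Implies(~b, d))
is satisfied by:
  {d: False, b: False}


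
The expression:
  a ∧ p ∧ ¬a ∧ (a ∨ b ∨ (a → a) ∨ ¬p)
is never true.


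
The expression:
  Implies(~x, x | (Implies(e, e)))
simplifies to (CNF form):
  True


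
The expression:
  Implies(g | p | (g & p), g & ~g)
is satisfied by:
  {g: False, p: False}


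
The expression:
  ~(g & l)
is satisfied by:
  {l: False, g: False}
  {g: True, l: False}
  {l: True, g: False}


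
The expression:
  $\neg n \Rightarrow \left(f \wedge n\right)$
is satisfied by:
  {n: True}


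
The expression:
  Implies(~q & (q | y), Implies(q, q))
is always true.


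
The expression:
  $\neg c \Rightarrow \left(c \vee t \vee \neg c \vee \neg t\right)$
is always true.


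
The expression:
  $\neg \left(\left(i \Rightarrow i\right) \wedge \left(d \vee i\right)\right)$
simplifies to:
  $\neg d \wedge \neg i$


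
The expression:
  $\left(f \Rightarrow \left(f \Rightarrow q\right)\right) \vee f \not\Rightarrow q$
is always true.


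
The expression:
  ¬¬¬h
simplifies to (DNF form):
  ¬h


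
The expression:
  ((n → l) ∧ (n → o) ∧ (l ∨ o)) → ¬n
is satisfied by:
  {l: False, o: False, n: False}
  {n: True, l: False, o: False}
  {o: True, l: False, n: False}
  {n: True, o: True, l: False}
  {l: True, n: False, o: False}
  {n: True, l: True, o: False}
  {o: True, l: True, n: False}


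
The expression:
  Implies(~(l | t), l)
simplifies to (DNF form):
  l | t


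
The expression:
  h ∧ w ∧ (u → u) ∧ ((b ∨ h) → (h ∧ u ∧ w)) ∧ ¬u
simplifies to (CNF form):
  False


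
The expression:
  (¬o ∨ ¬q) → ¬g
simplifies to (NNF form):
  (o ∧ q) ∨ ¬g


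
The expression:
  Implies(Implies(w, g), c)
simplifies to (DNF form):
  c | (w & ~g)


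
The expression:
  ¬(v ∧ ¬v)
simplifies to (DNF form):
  True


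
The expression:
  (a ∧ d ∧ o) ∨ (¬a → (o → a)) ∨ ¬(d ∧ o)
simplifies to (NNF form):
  a ∨ ¬d ∨ ¬o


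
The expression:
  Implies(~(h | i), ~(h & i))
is always true.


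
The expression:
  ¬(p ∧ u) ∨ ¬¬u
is always true.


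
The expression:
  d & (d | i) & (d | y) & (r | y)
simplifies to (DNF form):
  (d & r) | (d & y)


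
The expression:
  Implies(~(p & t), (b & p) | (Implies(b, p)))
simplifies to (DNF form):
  p | ~b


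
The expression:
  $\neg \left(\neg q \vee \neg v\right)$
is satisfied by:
  {q: True, v: True}


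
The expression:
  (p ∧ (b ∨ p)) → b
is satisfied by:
  {b: True, p: False}
  {p: False, b: False}
  {p: True, b: True}


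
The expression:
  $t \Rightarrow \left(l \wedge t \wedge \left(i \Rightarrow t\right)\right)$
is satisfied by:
  {l: True, t: False}
  {t: False, l: False}
  {t: True, l: True}


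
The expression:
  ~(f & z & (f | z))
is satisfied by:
  {z: False, f: False}
  {f: True, z: False}
  {z: True, f: False}


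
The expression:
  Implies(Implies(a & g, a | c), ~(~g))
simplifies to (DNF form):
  g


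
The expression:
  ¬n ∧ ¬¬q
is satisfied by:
  {q: True, n: False}


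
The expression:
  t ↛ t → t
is always true.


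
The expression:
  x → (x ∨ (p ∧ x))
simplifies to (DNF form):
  True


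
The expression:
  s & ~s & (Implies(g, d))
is never true.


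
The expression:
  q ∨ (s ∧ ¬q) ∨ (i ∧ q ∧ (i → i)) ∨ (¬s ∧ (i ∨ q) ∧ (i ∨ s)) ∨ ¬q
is always true.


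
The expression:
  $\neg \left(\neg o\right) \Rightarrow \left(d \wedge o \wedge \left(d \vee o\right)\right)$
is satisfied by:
  {d: True, o: False}
  {o: False, d: False}
  {o: True, d: True}


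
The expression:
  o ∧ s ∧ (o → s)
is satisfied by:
  {s: True, o: True}


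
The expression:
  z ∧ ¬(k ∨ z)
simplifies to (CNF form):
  False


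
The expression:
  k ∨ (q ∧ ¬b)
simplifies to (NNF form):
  k ∨ (q ∧ ¬b)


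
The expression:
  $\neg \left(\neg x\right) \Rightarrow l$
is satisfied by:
  {l: True, x: False}
  {x: False, l: False}
  {x: True, l: True}


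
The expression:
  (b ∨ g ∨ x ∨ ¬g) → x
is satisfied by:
  {x: True}


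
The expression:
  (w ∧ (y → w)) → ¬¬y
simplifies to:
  y ∨ ¬w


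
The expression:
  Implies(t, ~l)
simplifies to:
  ~l | ~t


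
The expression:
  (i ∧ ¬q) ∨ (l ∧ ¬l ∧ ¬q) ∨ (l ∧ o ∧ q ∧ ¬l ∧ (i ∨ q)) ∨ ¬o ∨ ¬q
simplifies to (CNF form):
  ¬o ∨ ¬q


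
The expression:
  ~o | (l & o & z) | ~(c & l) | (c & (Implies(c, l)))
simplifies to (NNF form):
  True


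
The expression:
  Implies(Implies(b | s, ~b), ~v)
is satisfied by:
  {b: True, v: False}
  {v: False, b: False}
  {v: True, b: True}


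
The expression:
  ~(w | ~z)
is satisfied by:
  {z: True, w: False}


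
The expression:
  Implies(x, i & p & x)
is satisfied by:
  {i: True, p: True, x: False}
  {i: True, p: False, x: False}
  {p: True, i: False, x: False}
  {i: False, p: False, x: False}
  {i: True, x: True, p: True}


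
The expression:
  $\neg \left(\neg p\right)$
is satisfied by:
  {p: True}


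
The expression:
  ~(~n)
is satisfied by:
  {n: True}


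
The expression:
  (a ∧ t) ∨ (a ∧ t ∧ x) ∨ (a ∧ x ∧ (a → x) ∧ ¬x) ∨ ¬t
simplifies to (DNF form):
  a ∨ ¬t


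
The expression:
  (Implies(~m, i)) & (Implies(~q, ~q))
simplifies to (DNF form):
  i | m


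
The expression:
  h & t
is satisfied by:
  {t: True, h: True}


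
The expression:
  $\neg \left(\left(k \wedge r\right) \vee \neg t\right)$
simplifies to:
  $t \wedge \left(\neg k \vee \neg r\right)$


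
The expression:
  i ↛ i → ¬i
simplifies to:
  True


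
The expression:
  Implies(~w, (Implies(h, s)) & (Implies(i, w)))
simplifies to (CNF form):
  (w | ~i) & (s | w | ~h) & (s | w | ~i) & (w | ~h | ~i)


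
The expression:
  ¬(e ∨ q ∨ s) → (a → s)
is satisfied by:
  {q: True, e: True, s: True, a: False}
  {q: True, e: True, s: False, a: False}
  {q: True, s: True, e: False, a: False}
  {q: True, s: False, e: False, a: False}
  {e: True, s: True, q: False, a: False}
  {e: True, s: False, q: False, a: False}
  {s: True, q: False, e: False, a: False}
  {s: False, q: False, e: False, a: False}
  {a: True, q: True, e: True, s: True}
  {a: True, q: True, e: True, s: False}
  {a: True, q: True, s: True, e: False}
  {a: True, q: True, s: False, e: False}
  {a: True, e: True, s: True, q: False}
  {a: True, e: True, s: False, q: False}
  {a: True, s: True, e: False, q: False}


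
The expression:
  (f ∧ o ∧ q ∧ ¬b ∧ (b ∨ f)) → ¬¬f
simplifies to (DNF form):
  True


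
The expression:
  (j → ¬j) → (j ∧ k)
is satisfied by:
  {j: True}


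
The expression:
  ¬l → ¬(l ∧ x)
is always true.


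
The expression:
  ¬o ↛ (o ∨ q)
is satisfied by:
  {q: False, o: False}


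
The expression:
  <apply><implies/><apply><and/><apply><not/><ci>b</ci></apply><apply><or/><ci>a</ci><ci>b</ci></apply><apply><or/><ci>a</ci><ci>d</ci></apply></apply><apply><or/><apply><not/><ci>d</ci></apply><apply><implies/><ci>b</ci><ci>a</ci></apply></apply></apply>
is always true.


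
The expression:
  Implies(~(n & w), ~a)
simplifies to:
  ~a | (n & w)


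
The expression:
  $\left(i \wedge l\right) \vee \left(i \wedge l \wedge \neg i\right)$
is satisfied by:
  {i: True, l: True}


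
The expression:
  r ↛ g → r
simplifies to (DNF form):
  True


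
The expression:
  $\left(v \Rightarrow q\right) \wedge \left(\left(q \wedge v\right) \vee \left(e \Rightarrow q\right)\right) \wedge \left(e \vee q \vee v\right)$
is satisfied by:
  {q: True}


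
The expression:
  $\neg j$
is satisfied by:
  {j: False}


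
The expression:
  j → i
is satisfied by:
  {i: True, j: False}
  {j: False, i: False}
  {j: True, i: True}


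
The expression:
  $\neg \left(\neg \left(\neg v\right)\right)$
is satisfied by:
  {v: False}


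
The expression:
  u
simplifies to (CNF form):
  u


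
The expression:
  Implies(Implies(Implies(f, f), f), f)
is always true.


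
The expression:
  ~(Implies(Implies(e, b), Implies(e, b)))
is never true.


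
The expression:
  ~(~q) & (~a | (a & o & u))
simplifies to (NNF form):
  q & (o | ~a) & (u | ~a)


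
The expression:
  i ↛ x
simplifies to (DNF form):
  i ∧ ¬x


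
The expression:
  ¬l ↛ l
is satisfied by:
  {l: False}


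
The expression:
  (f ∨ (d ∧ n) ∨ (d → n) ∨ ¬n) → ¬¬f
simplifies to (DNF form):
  f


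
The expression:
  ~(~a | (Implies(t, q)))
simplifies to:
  a & t & ~q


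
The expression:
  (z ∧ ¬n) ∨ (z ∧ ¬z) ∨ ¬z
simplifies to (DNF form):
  ¬n ∨ ¬z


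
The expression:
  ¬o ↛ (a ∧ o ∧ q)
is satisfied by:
  {o: False}


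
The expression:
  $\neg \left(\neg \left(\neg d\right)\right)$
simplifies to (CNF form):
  $\neg d$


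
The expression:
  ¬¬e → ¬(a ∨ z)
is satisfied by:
  {z: False, e: False, a: False}
  {a: True, z: False, e: False}
  {z: True, a: False, e: False}
  {a: True, z: True, e: False}
  {e: True, a: False, z: False}


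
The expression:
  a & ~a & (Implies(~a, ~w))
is never true.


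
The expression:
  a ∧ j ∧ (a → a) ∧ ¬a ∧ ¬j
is never true.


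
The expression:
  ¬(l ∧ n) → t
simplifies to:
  t ∨ (l ∧ n)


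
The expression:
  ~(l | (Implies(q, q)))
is never true.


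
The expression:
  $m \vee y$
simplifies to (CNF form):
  $m \vee y$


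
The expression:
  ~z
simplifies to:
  ~z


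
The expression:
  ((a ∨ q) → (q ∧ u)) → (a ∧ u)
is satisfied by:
  {a: True, q: True, u: False}
  {a: True, q: False, u: False}
  {a: True, u: True, q: True}
  {a: True, u: True, q: False}
  {q: True, u: False, a: False}


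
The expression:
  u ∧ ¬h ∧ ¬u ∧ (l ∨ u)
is never true.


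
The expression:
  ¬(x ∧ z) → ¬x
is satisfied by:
  {z: True, x: False}
  {x: False, z: False}
  {x: True, z: True}


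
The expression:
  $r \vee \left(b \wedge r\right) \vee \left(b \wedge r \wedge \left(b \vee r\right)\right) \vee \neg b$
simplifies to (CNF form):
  $r \vee \neg b$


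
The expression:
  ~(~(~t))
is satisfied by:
  {t: False}


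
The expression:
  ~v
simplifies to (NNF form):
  ~v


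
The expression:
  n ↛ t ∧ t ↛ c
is never true.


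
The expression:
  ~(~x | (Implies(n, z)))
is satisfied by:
  {x: True, n: True, z: False}


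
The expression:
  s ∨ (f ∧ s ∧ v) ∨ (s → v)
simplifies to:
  True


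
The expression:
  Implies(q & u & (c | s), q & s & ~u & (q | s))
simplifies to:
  ~q | ~u | (~c & ~s)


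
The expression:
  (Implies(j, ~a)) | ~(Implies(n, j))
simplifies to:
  ~a | ~j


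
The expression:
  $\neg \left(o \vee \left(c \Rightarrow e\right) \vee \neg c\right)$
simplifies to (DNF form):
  $c \wedge \neg e \wedge \neg o$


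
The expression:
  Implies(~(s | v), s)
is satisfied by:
  {v: True, s: True}
  {v: True, s: False}
  {s: True, v: False}


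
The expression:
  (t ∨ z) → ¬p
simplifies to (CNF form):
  (¬p ∨ ¬t) ∧ (¬p ∨ ¬z)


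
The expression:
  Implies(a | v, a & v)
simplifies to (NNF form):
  (a & v) | (~a & ~v)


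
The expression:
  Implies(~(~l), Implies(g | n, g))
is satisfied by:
  {g: True, l: False, n: False}
  {l: False, n: False, g: False}
  {n: True, g: True, l: False}
  {n: True, l: False, g: False}
  {g: True, l: True, n: False}
  {l: True, g: False, n: False}
  {n: True, l: True, g: True}


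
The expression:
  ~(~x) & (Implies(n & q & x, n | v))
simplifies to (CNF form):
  x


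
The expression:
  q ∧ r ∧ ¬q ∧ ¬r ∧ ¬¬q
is never true.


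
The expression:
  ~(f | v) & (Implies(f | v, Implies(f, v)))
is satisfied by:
  {v: False, f: False}


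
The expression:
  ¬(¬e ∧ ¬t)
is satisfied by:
  {t: True, e: True}
  {t: True, e: False}
  {e: True, t: False}


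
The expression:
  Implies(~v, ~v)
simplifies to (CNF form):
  True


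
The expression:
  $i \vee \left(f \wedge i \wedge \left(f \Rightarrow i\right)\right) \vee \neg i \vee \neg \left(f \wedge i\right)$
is always true.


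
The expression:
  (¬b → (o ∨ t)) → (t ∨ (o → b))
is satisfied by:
  {b: True, t: True, o: False}
  {b: True, o: False, t: False}
  {t: True, o: False, b: False}
  {t: False, o: False, b: False}
  {b: True, t: True, o: True}
  {b: True, o: True, t: False}
  {t: True, o: True, b: False}


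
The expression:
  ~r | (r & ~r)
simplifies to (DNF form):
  ~r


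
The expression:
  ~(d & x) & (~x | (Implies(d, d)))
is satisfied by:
  {d: False, x: False}
  {x: True, d: False}
  {d: True, x: False}


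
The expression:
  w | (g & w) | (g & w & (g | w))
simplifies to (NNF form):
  w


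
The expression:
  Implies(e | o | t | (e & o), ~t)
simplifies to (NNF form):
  ~t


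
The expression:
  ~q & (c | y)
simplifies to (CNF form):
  ~q & (c | y)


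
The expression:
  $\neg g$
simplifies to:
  $\neg g$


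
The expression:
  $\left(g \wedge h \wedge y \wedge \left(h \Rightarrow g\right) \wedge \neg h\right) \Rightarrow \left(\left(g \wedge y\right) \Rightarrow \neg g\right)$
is always true.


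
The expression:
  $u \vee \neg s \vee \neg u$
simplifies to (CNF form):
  $\text{True}$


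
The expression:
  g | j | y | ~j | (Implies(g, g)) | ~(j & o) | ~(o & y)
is always true.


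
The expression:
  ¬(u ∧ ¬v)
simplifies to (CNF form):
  v ∨ ¬u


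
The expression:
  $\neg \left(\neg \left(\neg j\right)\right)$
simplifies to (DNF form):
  $\neg j$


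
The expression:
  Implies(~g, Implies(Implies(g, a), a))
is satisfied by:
  {a: True, g: True}
  {a: True, g: False}
  {g: True, a: False}


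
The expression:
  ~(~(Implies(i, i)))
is always true.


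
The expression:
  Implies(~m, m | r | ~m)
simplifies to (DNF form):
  True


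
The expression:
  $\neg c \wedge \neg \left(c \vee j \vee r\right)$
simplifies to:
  $\neg c \wedge \neg j \wedge \neg r$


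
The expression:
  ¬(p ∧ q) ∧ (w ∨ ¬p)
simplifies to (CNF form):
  (w ∨ ¬p) ∧ (¬p ∨ ¬q)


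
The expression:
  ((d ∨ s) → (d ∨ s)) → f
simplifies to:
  f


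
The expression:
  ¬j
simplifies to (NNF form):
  ¬j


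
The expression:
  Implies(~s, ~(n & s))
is always true.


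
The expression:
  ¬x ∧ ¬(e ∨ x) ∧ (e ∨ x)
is never true.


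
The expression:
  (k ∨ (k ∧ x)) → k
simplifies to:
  True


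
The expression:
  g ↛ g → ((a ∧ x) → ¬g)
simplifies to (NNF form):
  True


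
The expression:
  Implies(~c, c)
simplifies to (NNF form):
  c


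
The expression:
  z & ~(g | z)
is never true.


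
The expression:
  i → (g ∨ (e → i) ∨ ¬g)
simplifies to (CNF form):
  True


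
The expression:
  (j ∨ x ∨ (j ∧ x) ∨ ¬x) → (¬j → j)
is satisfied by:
  {j: True}


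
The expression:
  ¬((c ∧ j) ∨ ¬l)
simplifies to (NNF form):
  l ∧ (¬c ∨ ¬j)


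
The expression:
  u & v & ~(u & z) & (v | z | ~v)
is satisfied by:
  {u: True, v: True, z: False}


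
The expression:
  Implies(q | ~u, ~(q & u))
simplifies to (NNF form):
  ~q | ~u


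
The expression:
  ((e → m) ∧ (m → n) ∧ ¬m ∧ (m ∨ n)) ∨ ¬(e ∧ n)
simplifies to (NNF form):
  ¬e ∨ ¬n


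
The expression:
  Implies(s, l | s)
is always true.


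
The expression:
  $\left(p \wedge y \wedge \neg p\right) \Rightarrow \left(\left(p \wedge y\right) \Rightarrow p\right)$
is always true.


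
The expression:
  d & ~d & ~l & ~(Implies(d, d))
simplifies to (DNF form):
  False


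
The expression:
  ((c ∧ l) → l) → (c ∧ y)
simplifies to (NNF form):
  c ∧ y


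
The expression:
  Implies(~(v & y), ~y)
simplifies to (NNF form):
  v | ~y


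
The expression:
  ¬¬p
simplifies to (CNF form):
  p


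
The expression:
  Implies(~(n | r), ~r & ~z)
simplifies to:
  n | r | ~z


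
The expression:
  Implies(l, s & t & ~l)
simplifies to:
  ~l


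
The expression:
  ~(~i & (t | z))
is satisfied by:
  {i: True, t: False, z: False}
  {i: True, z: True, t: False}
  {i: True, t: True, z: False}
  {i: True, z: True, t: True}
  {z: False, t: False, i: False}


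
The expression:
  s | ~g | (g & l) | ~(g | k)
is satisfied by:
  {l: True, s: True, g: False}
  {l: True, g: False, s: False}
  {s: True, g: False, l: False}
  {s: False, g: False, l: False}
  {l: True, s: True, g: True}
  {l: True, g: True, s: False}
  {s: True, g: True, l: False}


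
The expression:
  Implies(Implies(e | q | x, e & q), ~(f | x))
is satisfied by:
  {f: False, e: False, q: False, x: False}
  {x: True, f: False, e: False, q: False}
  {q: True, f: False, e: False, x: False}
  {x: True, q: True, f: False, e: False}
  {x: True, f: True, e: False, q: False}
  {q: True, f: True, e: False, x: False}
  {x: True, q: True, f: True, e: False}
  {e: True, x: False, f: False, q: False}
  {e: True, x: True, f: False, q: False}
  {e: True, q: True, x: False, f: False}
  {e: True, f: True, q: False, x: False}
  {x: True, e: True, f: True, q: False}


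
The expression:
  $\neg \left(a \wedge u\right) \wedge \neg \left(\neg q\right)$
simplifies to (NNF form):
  $q \wedge \left(\neg a \vee \neg u\right)$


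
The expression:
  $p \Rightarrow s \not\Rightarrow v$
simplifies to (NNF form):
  $\left(s \wedge \neg v\right) \vee \neg p$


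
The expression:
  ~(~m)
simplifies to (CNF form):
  m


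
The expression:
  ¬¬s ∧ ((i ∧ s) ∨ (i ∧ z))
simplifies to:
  i ∧ s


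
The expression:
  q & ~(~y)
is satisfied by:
  {y: True, q: True}


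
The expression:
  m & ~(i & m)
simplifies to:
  m & ~i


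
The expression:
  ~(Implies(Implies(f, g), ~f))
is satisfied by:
  {g: True, f: True}


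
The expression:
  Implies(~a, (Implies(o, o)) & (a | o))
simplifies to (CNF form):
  a | o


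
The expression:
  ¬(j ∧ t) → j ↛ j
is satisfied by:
  {t: True, j: True}


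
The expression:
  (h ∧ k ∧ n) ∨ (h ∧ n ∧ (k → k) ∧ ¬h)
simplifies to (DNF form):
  h ∧ k ∧ n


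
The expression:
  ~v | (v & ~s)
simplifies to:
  ~s | ~v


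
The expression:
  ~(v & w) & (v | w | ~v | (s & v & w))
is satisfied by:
  {w: False, v: False}
  {v: True, w: False}
  {w: True, v: False}


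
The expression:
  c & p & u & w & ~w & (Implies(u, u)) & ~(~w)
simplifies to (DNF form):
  False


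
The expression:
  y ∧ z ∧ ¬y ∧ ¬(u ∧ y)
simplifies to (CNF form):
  False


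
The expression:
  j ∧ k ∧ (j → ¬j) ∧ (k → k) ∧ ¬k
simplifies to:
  False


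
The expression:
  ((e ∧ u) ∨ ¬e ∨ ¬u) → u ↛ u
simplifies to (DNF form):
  False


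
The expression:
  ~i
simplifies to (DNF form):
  ~i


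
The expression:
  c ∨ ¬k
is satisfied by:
  {c: True, k: False}
  {k: False, c: False}
  {k: True, c: True}


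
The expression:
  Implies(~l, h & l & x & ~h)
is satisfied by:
  {l: True}


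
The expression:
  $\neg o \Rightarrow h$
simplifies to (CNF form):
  $h \vee o$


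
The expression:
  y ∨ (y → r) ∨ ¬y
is always true.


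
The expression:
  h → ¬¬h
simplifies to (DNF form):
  True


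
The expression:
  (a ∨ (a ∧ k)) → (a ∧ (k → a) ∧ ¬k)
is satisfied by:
  {k: False, a: False}
  {a: True, k: False}
  {k: True, a: False}


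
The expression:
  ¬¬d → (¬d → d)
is always true.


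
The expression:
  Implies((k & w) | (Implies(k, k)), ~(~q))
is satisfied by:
  {q: True}


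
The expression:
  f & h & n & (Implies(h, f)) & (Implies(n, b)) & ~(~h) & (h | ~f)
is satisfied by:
  {h: True, b: True, f: True, n: True}


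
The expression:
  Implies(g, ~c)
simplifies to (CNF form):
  ~c | ~g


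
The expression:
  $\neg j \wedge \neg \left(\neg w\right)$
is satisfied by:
  {w: True, j: False}


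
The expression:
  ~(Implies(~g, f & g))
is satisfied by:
  {g: False}


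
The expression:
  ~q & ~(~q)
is never true.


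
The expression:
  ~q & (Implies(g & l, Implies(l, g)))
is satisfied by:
  {q: False}
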